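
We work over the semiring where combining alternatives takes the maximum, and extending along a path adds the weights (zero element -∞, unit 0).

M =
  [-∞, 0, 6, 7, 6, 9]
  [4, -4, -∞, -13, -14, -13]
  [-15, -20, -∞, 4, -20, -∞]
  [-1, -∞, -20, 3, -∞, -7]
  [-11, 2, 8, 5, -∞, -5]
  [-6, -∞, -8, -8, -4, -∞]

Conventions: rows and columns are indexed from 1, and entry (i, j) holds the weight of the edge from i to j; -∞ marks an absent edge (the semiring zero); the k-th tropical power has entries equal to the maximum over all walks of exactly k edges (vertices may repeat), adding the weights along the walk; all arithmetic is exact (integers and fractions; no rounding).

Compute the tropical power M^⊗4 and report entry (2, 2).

M^⊗2:
  [6, 8, 14, 11, 5, 1]
  [0, 4, 10, 11, 10, 13]
  [3, -15, -9, 7, -9, -3]
  [2, -1, 5, 6, 5, 8]
  [6, -2, -5, 12, -5, -2]
  [-9, -2, 4, 1, 0, 3]
M^⊗3:
  [12, 7, 13, 18, 12, 15]
  [10, 12, 18, 15, 9, 9]
  [6, 3, 9, 10, 9, 12]
  [5, 7, 13, 10, 8, 11]
  [11, 6, 12, 15, 12, 15]
  [2, 2, 8, 8, -1, 0]
M^⊗4:
  [17, 14, 20, 21, 18, 21]
  [16, 11, 17, 22, 16, 19]
  [9, 11, 17, 14, 12, 15]
  [11, 10, 16, 17, 11, 14]
  [14, 14, 20, 18, 17, 20]
  [7, 2, 8, 12, 8, 11]
Key observation: the optimum is the walk 2->1->6->5->2, with weight 4 + 9 + (-4) + 2 = 11.
Optimal value attained by: walk 2->1->6->5->2.
Answer: (M^⊗4)[2][2] = 11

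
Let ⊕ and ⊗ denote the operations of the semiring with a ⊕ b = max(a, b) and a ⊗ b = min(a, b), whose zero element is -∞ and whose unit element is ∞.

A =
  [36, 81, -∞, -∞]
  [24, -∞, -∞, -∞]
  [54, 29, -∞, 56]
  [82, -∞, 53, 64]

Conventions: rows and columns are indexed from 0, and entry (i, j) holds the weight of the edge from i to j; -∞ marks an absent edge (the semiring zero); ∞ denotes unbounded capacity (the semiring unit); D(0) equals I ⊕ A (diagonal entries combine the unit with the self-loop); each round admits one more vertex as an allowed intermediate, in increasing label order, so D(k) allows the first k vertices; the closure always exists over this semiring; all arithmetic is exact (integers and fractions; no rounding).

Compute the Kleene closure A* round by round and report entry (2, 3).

D(0):
  [∞, 81, -∞, -∞]
  [24, ∞, -∞, -∞]
  [54, 29, ∞, 56]
  [82, -∞, 53, ∞]
D(1):
  [∞, 81, -∞, -∞]
  [24, ∞, -∞, -∞]
  [54, 54, ∞, 56]
  [82, 81, 53, ∞]
D(2):
  [∞, 81, -∞, -∞]
  [24, ∞, -∞, -∞]
  [54, 54, ∞, 56]
  [82, 81, 53, ∞]
D(3):
  [∞, 81, -∞, -∞]
  [24, ∞, -∞, -∞]
  [54, 54, ∞, 56]
  [82, 81, 53, ∞]
D(4):
  [∞, 81, -∞, -∞]
  [24, ∞, -∞, -∞]
  [56, 56, ∞, 56]
  [82, 81, 53, ∞]
Answer: A*[2][3] = 56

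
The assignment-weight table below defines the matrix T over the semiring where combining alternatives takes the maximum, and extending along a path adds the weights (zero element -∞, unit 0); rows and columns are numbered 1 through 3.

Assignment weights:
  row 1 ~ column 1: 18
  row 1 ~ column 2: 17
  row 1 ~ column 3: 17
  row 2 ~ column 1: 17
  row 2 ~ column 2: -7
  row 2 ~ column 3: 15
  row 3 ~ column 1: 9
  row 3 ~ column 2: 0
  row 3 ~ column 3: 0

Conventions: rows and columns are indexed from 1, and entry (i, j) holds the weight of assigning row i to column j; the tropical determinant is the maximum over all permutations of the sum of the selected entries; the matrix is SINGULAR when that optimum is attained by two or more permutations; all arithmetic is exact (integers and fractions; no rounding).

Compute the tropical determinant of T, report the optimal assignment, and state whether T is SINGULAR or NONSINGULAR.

σ = (1, 2, 3): 18 + (-7) + 0 = 11
σ = (1, 3, 2): 18 + 15 + 0 = 33
σ = (2, 1, 3): 17 + 17 + 0 = 34
σ = (2, 3, 1): 17 + 15 + 9 = 41
σ = (3, 1, 2): 17 + 17 + 0 = 34
σ = (3, 2, 1): 17 + (-7) + 9 = 19
Optimal value attained by: σ = (2, 3, 1).
Answer: det⊕(T) = 41; verdict: NONSINGULAR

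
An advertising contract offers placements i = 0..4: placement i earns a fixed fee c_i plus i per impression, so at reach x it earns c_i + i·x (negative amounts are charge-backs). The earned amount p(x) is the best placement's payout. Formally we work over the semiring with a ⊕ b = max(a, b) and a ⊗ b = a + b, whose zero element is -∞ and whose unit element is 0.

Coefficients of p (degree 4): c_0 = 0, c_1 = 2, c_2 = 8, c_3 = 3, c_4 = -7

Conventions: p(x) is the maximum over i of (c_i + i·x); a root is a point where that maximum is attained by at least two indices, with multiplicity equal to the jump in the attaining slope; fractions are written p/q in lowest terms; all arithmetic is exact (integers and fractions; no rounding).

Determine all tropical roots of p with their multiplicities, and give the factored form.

hull edge (i=0, c=0) to (i=2, c=8): slope 4, span 2
hull edge (i=2, c=8) to (i=3, c=3): slope -5, span 1
hull edge (i=3, c=3) to (i=4, c=-7): slope -10, span 1
Factored form: p(x) = -7 ⊗ (x ⊕ (-4)) ⊗ (x ⊕ (-4)) ⊗ (x ⊕ 5) ⊗ (x ⊕ 10)
Answer: roots = -4 (mult 2), 5 (mult 1), 10 (mult 1)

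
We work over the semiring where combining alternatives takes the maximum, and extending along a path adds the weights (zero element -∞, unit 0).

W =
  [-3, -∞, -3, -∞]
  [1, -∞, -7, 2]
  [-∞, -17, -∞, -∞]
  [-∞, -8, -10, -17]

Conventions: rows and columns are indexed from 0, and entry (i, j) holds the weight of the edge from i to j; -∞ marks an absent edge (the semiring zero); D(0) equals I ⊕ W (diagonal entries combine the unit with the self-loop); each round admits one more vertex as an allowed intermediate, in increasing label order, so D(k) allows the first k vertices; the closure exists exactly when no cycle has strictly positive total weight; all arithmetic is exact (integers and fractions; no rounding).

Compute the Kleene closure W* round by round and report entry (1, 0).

D(0):
  [0, -∞, -3, -∞]
  [1, 0, -7, 2]
  [-∞, -17, 0, -∞]
  [-∞, -8, -10, 0]
D(1):
  [0, -∞, -3, -∞]
  [1, 0, -2, 2]
  [-∞, -17, 0, -∞]
  [-∞, -8, -10, 0]
D(2):
  [0, -∞, -3, -∞]
  [1, 0, -2, 2]
  [-16, -17, 0, -15]
  [-7, -8, -10, 0]
D(3):
  [0, -20, -3, -18]
  [1, 0, -2, 2]
  [-16, -17, 0, -15]
  [-7, -8, -10, 0]
D(4):
  [0, -20, -3, -18]
  [1, 0, -2, 2]
  [-16, -17, 0, -15]
  [-7, -8, -10, 0]
Answer: W*[1][0] = 1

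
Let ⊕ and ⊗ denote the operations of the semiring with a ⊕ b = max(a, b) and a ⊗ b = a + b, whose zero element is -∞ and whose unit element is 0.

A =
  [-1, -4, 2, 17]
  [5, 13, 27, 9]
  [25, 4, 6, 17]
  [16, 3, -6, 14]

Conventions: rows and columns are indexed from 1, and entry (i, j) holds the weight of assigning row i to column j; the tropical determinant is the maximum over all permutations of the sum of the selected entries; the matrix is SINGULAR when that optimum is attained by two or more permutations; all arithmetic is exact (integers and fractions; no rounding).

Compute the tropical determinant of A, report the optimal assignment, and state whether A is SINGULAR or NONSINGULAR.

σ = (1, 2, 3, 4): (-1) + 13 + 6 + 14 = 32
σ = (1, 2, 4, 3): (-1) + 13 + 17 + (-6) = 23
σ = (1, 3, 2, 4): (-1) + 27 + 4 + 14 = 44
σ = (1, 3, 4, 2): (-1) + 27 + 17 + 3 = 46
σ = (1, 4, 2, 3): (-1) + 9 + 4 + (-6) = 6
σ = (1, 4, 3, 2): (-1) + 9 + 6 + 3 = 17
σ = (2, 1, 3, 4): (-4) + 5 + 6 + 14 = 21
σ = (2, 1, 4, 3): (-4) + 5 + 17 + (-6) = 12
σ = (2, 3, 1, 4): (-4) + 27 + 25 + 14 = 62
σ = (2, 3, 4, 1): (-4) + 27 + 17 + 16 = 56
σ = (2, 4, 1, 3): (-4) + 9 + 25 + (-6) = 24
σ = (2, 4, 3, 1): (-4) + 9 + 6 + 16 = 27
σ = (3, 1, 2, 4): 2 + 5 + 4 + 14 = 25
σ = (3, 1, 4, 2): 2 + 5 + 17 + 3 = 27
σ = (3, 2, 1, 4): 2 + 13 + 25 + 14 = 54
σ = (3, 2, 4, 1): 2 + 13 + 17 + 16 = 48
σ = (3, 4, 1, 2): 2 + 9 + 25 + 3 = 39
σ = (3, 4, 2, 1): 2 + 9 + 4 + 16 = 31
σ = (4, 1, 2, 3): 17 + 5 + 4 + (-6) = 20
σ = (4, 1, 3, 2): 17 + 5 + 6 + 3 = 31
σ = (4, 2, 1, 3): 17 + 13 + 25 + (-6) = 49
σ = (4, 2, 3, 1): 17 + 13 + 6 + 16 = 52
σ = (4, 3, 1, 2): 17 + 27 + 25 + 3 = 72
σ = (4, 3, 2, 1): 17 + 27 + 4 + 16 = 64
Optimal value attained by: σ = (4, 3, 1, 2).
Answer: det⊕(A) = 72; verdict: NONSINGULAR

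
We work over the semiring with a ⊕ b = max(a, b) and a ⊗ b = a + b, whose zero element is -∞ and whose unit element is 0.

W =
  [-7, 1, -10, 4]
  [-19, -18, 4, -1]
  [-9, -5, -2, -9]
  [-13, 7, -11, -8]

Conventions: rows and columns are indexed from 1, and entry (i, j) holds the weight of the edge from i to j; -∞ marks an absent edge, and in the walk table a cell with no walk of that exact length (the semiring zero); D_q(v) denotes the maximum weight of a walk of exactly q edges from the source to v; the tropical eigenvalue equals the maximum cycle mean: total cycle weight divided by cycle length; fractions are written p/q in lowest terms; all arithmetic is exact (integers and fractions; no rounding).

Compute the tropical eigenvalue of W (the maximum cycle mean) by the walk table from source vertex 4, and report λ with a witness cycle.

q=0: [-∞, -∞, -∞, 0]
q=1: [-13, 7, -11, -8]
q=2: [-12, -1, 11, 6]
q=3: [2, 13, 9, 2]
q=4: [0, 9, 17, 12]
Optimal cycle mean attained by: cycle 2->4->2, total (-1) + 7, length 2.
Answer: λ = 3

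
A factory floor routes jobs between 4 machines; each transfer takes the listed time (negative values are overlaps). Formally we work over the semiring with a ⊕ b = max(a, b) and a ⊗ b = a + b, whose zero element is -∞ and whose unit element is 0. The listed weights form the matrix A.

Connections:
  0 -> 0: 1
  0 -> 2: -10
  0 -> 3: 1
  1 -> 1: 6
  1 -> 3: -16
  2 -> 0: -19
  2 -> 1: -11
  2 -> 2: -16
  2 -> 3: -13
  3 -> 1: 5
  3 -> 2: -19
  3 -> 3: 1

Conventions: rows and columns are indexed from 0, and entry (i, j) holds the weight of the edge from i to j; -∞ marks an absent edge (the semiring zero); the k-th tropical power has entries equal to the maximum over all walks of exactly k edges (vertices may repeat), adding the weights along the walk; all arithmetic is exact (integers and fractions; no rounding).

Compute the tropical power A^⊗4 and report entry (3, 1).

A^⊗2:
  [2, 6, -9, 2]
  [-∞, 12, -35, -10]
  [-18, -5, -29, -12]
  [-38, 11, -18, 2]
A^⊗3:
  [3, 12, -8, 3]
  [-54, 18, -29, -4]
  [-17, 1, -28, -11]
  [-37, 17, -17, 3]
A^⊗4:
  [4, 18, -7, 4]
  [-48, 24, -23, 2]
  [-16, 7, -27, -10]
  [-36, 23, -16, 4]
Key observation: the optimum is the walk 3->1->1->1->1, with weight 5 + 6 + 6 + 6 = 23.
Optimal value attained by: walk 3->1->1->1->1.
Answer: (A^⊗4)[3][1] = 23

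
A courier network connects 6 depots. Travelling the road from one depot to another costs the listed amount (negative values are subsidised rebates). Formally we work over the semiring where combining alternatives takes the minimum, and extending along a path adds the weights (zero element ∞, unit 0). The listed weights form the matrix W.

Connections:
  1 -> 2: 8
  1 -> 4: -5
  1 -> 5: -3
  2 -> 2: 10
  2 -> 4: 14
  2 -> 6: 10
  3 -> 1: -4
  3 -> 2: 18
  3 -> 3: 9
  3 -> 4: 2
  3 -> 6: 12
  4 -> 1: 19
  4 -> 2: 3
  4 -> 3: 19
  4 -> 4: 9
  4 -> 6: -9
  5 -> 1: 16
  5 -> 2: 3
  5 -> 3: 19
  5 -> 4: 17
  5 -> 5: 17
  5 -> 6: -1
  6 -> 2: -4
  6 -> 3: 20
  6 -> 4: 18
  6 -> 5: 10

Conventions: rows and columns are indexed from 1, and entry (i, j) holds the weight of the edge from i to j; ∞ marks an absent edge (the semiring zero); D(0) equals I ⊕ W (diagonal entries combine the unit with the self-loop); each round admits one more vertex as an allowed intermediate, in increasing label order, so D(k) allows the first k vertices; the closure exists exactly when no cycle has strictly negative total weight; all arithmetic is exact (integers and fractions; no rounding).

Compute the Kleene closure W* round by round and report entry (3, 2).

D(0):
  [0, 8, ∞, -5, -3, ∞]
  [∞, 0, ∞, 14, ∞, 10]
  [-4, 18, 0, 2, ∞, 12]
  [19, 3, 19, 0, ∞, -9]
  [16, 3, 19, 17, 0, -1]
  [∞, -4, 20, 18, 10, 0]
D(1):
  [0, 8, ∞, -5, -3, ∞]
  [∞, 0, ∞, 14, ∞, 10]
  [-4, 4, 0, -9, -7, 12]
  [19, 3, 19, 0, 16, -9]
  [16, 3, 19, 11, 0, -1]
  [∞, -4, 20, 18, 10, 0]
D(2):
  [0, 8, ∞, -5, -3, 18]
  [∞, 0, ∞, 14, ∞, 10]
  [-4, 4, 0, -9, -7, 12]
  [19, 3, 19, 0, 16, -9]
  [16, 3, 19, 11, 0, -1]
  [∞, -4, 20, 10, 10, 0]
D(3):
  [0, 8, ∞, -5, -3, 18]
  [∞, 0, ∞, 14, ∞, 10]
  [-4, 4, 0, -9, -7, 12]
  [15, 3, 19, 0, 12, -9]
  [15, 3, 19, 10, 0, -1]
  [16, -4, 20, 10, 10, 0]
D(4):
  [0, -2, 14, -5, -3, -14]
  [29, 0, 33, 14, 26, 5]
  [-4, -6, 0, -9, -7, -18]
  [15, 3, 19, 0, 12, -9]
  [15, 3, 19, 10, 0, -1]
  [16, -4, 20, 10, 10, 0]
D(5):
  [0, -2, 14, -5, -3, -14]
  [29, 0, 33, 14, 26, 5]
  [-4, -6, 0, -9, -7, -18]
  [15, 3, 19, 0, 12, -9]
  [15, 3, 19, 10, 0, -1]
  [16, -4, 20, 10, 10, 0]
D(6):
  [0, -18, 6, -5, -4, -14]
  [21, 0, 25, 14, 15, 5]
  [-4, -22, 0, -9, -8, -18]
  [7, -13, 11, 0, 1, -9]
  [15, -5, 19, 9, 0, -1]
  [16, -4, 20, 10, 10, 0]
Answer: W*[3][2] = -22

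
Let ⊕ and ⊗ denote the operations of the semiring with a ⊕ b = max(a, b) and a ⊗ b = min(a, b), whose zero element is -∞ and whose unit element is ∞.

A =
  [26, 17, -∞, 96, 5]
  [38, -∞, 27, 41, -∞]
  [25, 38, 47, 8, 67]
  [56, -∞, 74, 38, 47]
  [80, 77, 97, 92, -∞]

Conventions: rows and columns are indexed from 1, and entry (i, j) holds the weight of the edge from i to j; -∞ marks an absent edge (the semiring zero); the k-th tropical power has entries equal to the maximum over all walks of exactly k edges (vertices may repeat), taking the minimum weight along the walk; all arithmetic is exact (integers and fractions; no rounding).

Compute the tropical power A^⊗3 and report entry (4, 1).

A^⊗2:
  [56, 17, 74, 38, 47]
  [41, 27, 41, 38, 41]
  [67, 67, 67, 67, 47]
  [47, 47, 47, 56, 67]
  [56, 38, 74, 80, 67]
A^⊗3:
  [47, 47, 47, 56, 67]
  [41, 41, 41, 41, 41]
  [56, 47, 67, 67, 67]
  [67, 67, 67, 67, 47]
  [67, 67, 74, 67, 67]
Key observation: the optimum is the walk 4->3->5->1, with weight 74 min 67 min 80 = 67.
Optimal value attained by: walk 4->3->5->1.
Answer: (A^⊗3)[4][1] = 67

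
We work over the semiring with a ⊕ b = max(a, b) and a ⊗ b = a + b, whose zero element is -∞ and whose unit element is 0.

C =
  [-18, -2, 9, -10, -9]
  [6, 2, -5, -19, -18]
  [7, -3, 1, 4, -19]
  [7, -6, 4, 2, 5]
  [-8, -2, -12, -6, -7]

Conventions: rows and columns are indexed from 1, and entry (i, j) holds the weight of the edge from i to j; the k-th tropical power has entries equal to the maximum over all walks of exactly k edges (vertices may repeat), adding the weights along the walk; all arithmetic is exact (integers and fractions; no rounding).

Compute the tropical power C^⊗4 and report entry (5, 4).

C^⊗2:
  [16, 6, 10, 13, -5]
  [8, 4, 15, -1, -3]
  [11, 5, 16, 6, 9]
  [11, 5, 16, 8, 7]
  [4, 0, 1, -4, -1]
C^⊗3:
  [20, 14, 25, 15, 18]
  [22, 12, 17, 19, 4]
  [23, 13, 20, 20, 11]
  [23, 13, 20, 20, 13]
  [8, 2, 13, 5, 1]
C^⊗4:
  [32, 22, 29, 29, 20]
  [26, 20, 31, 21, 24]
  [27, 21, 32, 24, 25]
  [27, 21, 32, 24, 25]
  [20, 10, 17, 17, 10]
Key observation: the optimum is the walk 5->2->1->3->4, with weight (-2) + 6 + 9 + 4 = 17.
Optimal value attained by: walk 5->2->1->3->4.
Answer: (C^⊗4)[5][4] = 17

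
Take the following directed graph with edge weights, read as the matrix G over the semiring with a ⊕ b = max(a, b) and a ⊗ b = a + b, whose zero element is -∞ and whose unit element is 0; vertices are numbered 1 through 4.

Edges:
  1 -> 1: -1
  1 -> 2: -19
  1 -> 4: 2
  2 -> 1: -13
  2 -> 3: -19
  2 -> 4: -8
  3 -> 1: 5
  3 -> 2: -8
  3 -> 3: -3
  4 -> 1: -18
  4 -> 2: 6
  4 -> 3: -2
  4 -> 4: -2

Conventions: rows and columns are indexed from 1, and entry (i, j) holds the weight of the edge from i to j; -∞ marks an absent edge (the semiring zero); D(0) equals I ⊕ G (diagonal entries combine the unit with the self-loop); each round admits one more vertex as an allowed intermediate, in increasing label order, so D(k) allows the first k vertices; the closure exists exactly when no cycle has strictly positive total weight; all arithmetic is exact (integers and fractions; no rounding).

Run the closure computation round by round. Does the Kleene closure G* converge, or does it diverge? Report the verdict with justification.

D(0):
  [0, -19, -∞, 2]
  [-13, 0, -19, -8]
  [5, -8, 0, -∞]
  [-18, 6, -2, 0]
D(1):
  [0, -19, -∞, 2]
  [-13, 0, -19, -8]
  [5, -8, 0, 7]
  [-18, 6, -2, 0]
D(2):
  [0, -19, -38, 2]
  [-13, 0, -19, -8]
  [5, -8, 0, 7]
  [-7, 6, -2, 0]
Detection: at round 3, diagonal entry (4, 4) turns strictly positive.
Key observation: the cycle 4->3->1->4 has total weight (-2) + 5 + 2, which is strictly positive.
Answer: DIVERGES — positive cycle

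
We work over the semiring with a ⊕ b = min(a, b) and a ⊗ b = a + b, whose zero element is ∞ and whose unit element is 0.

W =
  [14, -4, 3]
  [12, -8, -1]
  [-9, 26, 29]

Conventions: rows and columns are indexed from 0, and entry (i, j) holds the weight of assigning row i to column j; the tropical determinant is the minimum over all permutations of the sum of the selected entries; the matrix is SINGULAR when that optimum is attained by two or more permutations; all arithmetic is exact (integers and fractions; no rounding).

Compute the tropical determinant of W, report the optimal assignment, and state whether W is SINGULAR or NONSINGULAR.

σ = (0, 1, 2): 14 + (-8) + 29 = 35
σ = (0, 2, 1): 14 + (-1) + 26 = 39
σ = (1, 0, 2): (-4) + 12 + 29 = 37
σ = (1, 2, 0): (-4) + (-1) + (-9) = -14
σ = (2, 0, 1): 3 + 12 + 26 = 41
σ = (2, 1, 0): 3 + (-8) + (-9) = -14
Optimal value attained by: σ = (1, 2, 0).
Answer: det⊕(W) = -14; verdict: SINGULAR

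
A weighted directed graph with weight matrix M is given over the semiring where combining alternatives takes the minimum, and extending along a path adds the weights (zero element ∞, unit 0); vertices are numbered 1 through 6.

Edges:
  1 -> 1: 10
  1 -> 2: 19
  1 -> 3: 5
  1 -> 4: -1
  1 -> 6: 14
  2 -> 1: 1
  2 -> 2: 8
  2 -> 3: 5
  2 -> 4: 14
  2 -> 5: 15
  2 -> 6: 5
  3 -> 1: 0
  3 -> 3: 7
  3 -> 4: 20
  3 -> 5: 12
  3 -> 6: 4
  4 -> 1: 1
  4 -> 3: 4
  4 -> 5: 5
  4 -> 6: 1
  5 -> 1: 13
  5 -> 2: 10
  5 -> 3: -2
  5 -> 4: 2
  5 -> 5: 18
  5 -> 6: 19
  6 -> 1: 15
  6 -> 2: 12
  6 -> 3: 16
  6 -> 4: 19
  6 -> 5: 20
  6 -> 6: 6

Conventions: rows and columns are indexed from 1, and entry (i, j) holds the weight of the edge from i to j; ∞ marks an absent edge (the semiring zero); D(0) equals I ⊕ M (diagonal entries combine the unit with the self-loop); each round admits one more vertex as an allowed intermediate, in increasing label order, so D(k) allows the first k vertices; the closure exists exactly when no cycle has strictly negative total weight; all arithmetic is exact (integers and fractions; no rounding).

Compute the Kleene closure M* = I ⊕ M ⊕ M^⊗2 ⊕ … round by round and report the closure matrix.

D(0):
  [0, 19, 5, -1, ∞, 14]
  [1, 0, 5, 14, 15, 5]
  [0, ∞, 0, 20, 12, 4]
  [1, ∞, 4, 0, 5, 1]
  [13, 10, -2, 2, 0, 19]
  [15, 12, 16, 19, 20, 0]
D(1):
  [0, 19, 5, -1, ∞, 14]
  [1, 0, 5, 0, 15, 5]
  [0, 19, 0, -1, 12, 4]
  [1, 20, 4, 0, 5, 1]
  [13, 10, -2, 2, 0, 19]
  [15, 12, 16, 14, 20, 0]
D(2):
  [0, 19, 5, -1, 34, 14]
  [1, 0, 5, 0, 15, 5]
  [0, 19, 0, -1, 12, 4]
  [1, 20, 4, 0, 5, 1]
  [11, 10, -2, 2, 0, 15]
  [13, 12, 16, 12, 20, 0]
D(3):
  [0, 19, 5, -1, 17, 9]
  [1, 0, 5, 0, 15, 5]
  [0, 19, 0, -1, 12, 4]
  [1, 20, 4, 0, 5, 1]
  [-2, 10, -2, -3, 0, 2]
  [13, 12, 16, 12, 20, 0]
D(4):
  [0, 19, 3, -1, 4, 0]
  [1, 0, 4, 0, 5, 1]
  [0, 19, 0, -1, 4, 0]
  [1, 20, 4, 0, 5, 1]
  [-2, 10, -2, -3, 0, -2]
  [13, 12, 16, 12, 17, 0]
D(5):
  [0, 14, 2, -1, 4, 0]
  [1, 0, 3, 0, 5, 1]
  [0, 14, 0, -1, 4, 0]
  [1, 15, 3, 0, 5, 1]
  [-2, 10, -2, -3, 0, -2]
  [13, 12, 15, 12, 17, 0]
D(6):
  [0, 12, 2, -1, 4, 0]
  [1, 0, 3, 0, 5, 1]
  [0, 12, 0, -1, 4, 0]
  [1, 13, 3, 0, 5, 1]
  [-2, 10, -2, -3, 0, -2]
  [13, 12, 15, 12, 17, 0]
Answer: M* = [[0, 12, 2, -1, 4, 0], [1, 0, 3, 0, 5, 1], [0, 12, 0, -1, 4, 0], [1, 13, 3, 0, 5, 1], [-2, 10, -2, -3, 0, -2], [13, 12, 15, 12, 17, 0]]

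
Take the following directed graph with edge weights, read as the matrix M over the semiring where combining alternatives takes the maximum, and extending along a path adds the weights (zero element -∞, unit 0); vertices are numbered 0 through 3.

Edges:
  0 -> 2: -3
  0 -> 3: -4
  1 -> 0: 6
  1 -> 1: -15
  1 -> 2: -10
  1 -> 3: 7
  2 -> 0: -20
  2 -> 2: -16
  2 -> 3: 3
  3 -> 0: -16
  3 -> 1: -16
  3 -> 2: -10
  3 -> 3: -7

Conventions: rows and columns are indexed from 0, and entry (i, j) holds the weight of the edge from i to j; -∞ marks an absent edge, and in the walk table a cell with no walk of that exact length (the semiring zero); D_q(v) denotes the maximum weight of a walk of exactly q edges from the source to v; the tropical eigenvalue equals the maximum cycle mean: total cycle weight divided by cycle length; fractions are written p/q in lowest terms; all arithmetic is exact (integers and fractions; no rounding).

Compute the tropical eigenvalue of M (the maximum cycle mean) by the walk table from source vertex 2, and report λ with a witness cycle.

q=0: [-∞, -∞, 0, -∞]
q=1: [-20, -∞, -16, 3]
q=2: [-13, -13, -7, -4]
q=3: [-7, -20, -14, -4]
q=4: [-14, -20, -10, -11]
Optimal cycle mean attained by: cycle 0->2->3->1->0, total (-3) + 3 + (-16) + 6, length 4.
Answer: λ = -5/2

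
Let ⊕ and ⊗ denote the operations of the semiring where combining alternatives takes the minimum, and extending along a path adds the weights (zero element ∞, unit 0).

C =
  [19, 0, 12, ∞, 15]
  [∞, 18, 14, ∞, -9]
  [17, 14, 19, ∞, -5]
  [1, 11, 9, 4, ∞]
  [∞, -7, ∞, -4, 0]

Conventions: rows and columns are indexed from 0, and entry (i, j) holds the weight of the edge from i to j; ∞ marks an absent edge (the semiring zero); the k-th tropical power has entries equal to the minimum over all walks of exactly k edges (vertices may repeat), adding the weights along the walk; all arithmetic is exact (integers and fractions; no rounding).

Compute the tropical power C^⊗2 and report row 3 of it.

C^⊗2:
  [29, 8, 14, 11, -9]
  [31, -16, 32, -13, -9]
  [36, -12, 28, -9, -5]
  [5, 1, 13, 8, 2]
  [-3, -7, 5, -4, -16]
Answer: row 3 of C^⊗2 = [5, 1, 13, 8, 2]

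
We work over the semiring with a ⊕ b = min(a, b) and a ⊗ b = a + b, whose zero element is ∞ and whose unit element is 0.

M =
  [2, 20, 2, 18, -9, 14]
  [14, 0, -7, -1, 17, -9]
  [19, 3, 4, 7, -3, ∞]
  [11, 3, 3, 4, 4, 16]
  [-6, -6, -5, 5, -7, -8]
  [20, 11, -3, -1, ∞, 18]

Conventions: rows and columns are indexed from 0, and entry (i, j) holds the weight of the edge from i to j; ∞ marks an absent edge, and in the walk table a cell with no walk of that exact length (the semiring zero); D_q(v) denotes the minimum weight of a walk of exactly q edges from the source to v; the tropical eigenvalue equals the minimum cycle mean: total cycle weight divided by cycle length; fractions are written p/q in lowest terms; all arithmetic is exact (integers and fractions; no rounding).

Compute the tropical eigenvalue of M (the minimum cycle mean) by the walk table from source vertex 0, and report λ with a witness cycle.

q=0: [0, ∞, ∞, ∞, ∞, ∞]
q=1: [2, 20, 2, 18, -9, 14]
q=2: [-15, -15, -14, -4, -16, -17]
q=3: [-22, -22, -22, -18, -24, -24]
q=4: [-30, -30, -29, -25, -31, -32]
q=5: [-37, -37, -37, -33, -39, -39]
q=6: [-45, -45, -44, -40, -46, -47]
Optimal cycle mean attained by: cycle 0->4->0, total (-9) + (-6), length 2.
Answer: λ = -15/2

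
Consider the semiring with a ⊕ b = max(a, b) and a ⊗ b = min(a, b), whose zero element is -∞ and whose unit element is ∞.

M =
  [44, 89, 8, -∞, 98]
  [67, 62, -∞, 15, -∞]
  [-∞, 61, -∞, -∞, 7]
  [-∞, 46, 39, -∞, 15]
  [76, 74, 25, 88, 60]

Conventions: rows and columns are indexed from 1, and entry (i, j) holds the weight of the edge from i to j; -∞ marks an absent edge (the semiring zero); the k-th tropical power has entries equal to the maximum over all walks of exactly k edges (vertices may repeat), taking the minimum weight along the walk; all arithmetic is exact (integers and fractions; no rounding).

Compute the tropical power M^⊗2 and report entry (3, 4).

M^⊗2:
  [76, 74, 25, 88, 60]
  [62, 67, 15, 15, 67]
  [61, 61, 7, 15, 7]
  [46, 46, 15, 15, 15]
  [67, 76, 39, 60, 76]
Key observation: the optimum is the walk 3->2->4, with weight 61 min 15 = 15.
Optimal value attained by: walk 3->2->4.
Answer: (M^⊗2)[3][4] = 15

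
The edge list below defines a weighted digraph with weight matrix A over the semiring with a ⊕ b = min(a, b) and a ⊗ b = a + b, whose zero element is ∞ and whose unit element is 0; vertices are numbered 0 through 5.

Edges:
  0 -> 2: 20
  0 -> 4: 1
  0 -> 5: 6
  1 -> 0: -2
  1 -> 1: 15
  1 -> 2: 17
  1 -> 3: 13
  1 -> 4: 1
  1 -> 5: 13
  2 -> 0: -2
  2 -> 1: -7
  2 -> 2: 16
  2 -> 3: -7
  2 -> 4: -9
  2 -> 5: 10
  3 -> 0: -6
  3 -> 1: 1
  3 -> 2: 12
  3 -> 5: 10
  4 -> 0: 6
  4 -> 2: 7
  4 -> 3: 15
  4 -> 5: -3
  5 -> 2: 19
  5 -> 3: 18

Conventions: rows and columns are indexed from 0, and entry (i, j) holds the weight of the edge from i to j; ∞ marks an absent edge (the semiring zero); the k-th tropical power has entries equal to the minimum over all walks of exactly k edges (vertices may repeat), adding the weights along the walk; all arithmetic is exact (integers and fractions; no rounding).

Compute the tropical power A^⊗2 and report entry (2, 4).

A^⊗2:
  [7, 13, 8, 13, 11, -2]
  [7, 10, 8, 10, -1, -2]
  [-13, -6, -2, 6, -6, -12]
  [-1, 5, 14, 5, -5, 0]
  [5, 0, 16, 0, -2, 12]
  [12, 12, 30, 12, 10, 28]
Key observation: the optimum is the walk 2->1->4, with weight (-7) + 1 = -6.
Optimal value attained by: walk 2->1->4.
Answer: (A^⊗2)[2][4] = -6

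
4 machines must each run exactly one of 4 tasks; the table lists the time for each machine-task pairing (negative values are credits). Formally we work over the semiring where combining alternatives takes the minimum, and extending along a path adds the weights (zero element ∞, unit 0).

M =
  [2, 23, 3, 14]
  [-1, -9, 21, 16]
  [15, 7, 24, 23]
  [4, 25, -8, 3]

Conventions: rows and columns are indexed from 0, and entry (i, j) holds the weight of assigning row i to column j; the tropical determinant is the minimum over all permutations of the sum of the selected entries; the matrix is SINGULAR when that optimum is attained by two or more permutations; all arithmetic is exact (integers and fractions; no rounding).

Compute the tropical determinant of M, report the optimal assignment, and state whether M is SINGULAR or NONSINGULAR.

σ = (0, 1, 2, 3): 2 + (-9) + 24 + 3 = 20
σ = (0, 1, 3, 2): 2 + (-9) + 23 + (-8) = 8
σ = (0, 2, 1, 3): 2 + 21 + 7 + 3 = 33
σ = (0, 2, 3, 1): 2 + 21 + 23 + 25 = 71
σ = (0, 3, 1, 2): 2 + 16 + 7 + (-8) = 17
σ = (0, 3, 2, 1): 2 + 16 + 24 + 25 = 67
σ = (1, 0, 2, 3): 23 + (-1) + 24 + 3 = 49
σ = (1, 0, 3, 2): 23 + (-1) + 23 + (-8) = 37
σ = (1, 2, 0, 3): 23 + 21 + 15 + 3 = 62
σ = (1, 2, 3, 0): 23 + 21 + 23 + 4 = 71
σ = (1, 3, 0, 2): 23 + 16 + 15 + (-8) = 46
σ = (1, 3, 2, 0): 23 + 16 + 24 + 4 = 67
σ = (2, 0, 1, 3): 3 + (-1) + 7 + 3 = 12
σ = (2, 0, 3, 1): 3 + (-1) + 23 + 25 = 50
σ = (2, 1, 0, 3): 3 + (-9) + 15 + 3 = 12
σ = (2, 1, 3, 0): 3 + (-9) + 23 + 4 = 21
σ = (2, 3, 0, 1): 3 + 16 + 15 + 25 = 59
σ = (2, 3, 1, 0): 3 + 16 + 7 + 4 = 30
σ = (3, 0, 1, 2): 14 + (-1) + 7 + (-8) = 12
σ = (3, 0, 2, 1): 14 + (-1) + 24 + 25 = 62
σ = (3, 1, 0, 2): 14 + (-9) + 15 + (-8) = 12
σ = (3, 1, 2, 0): 14 + (-9) + 24 + 4 = 33
σ = (3, 2, 0, 1): 14 + 21 + 15 + 25 = 75
σ = (3, 2, 1, 0): 14 + 21 + 7 + 4 = 46
Optimal value attained by: σ = (0, 1, 3, 2).
Answer: det⊕(M) = 8; verdict: NONSINGULAR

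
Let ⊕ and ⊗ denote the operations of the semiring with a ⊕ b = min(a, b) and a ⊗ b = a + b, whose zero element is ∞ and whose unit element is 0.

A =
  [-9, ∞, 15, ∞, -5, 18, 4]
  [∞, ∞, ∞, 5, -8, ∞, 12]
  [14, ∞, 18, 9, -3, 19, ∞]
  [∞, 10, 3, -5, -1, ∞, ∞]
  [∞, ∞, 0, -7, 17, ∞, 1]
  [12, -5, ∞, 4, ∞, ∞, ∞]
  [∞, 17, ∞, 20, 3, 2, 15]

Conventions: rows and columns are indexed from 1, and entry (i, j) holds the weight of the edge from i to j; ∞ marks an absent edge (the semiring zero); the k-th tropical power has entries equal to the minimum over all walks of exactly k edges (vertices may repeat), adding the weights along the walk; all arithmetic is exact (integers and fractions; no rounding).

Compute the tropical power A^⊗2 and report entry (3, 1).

A^⊗2:
  [-18, 13, -5, -12, -14, 6, -5]
  [∞, 15, -8, -15, 4, 14, -7]
  [5, 14, -3, -10, 8, 32, -2]
  [17, 5, -2, -10, -6, 22, 0]
  [14, 3, -4, -12, -8, 3, 16]
  [3, 14, 7, -1, -13, 30, 7]
  [14, -3, 3, -4, 9, 17, 4]
Key observation: the optimum is the walk 3->1->1, with weight 14 + (-9) = 5.
Optimal value attained by: walk 3->1->1.
Answer: (A^⊗2)[3][1] = 5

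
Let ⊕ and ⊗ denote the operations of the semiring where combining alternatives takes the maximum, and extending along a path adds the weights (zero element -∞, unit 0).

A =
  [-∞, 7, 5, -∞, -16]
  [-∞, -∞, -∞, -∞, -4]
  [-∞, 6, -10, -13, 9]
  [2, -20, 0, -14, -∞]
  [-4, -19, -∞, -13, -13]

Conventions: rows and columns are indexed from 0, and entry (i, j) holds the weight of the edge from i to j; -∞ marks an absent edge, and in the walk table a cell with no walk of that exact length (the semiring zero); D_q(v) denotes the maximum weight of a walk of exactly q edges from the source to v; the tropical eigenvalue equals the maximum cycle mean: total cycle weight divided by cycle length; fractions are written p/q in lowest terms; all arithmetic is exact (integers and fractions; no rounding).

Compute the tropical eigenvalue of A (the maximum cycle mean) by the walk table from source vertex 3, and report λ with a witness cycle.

q=0: [-∞, -∞, -∞, 0, -∞]
q=1: [2, -20, 0, -14, -∞]
q=2: [-12, 9, 7, -13, 9]
q=3: [5, 13, -3, -4, 16]
q=4: [12, 12, 10, 3, 9]
q=5: [5, 19, 17, -3, 19]
Optimal cycle mean attained by: cycle 0->2->4->0, total 5 + 9 + (-4), length 3.
Answer: λ = 10/3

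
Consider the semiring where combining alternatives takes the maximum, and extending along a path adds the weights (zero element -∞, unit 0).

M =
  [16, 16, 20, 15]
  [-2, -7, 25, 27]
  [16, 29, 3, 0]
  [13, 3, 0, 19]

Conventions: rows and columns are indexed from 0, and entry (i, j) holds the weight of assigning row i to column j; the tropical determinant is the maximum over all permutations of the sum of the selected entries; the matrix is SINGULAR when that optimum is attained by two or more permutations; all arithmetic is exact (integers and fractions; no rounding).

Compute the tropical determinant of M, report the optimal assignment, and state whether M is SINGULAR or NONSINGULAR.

σ = (0, 1, 2, 3): 16 + (-7) + 3 + 19 = 31
σ = (0, 1, 3, 2): 16 + (-7) + 0 + 0 = 9
σ = (0, 2, 1, 3): 16 + 25 + 29 + 19 = 89
σ = (0, 2, 3, 1): 16 + 25 + 0 + 3 = 44
σ = (0, 3, 1, 2): 16 + 27 + 29 + 0 = 72
σ = (0, 3, 2, 1): 16 + 27 + 3 + 3 = 49
σ = (1, 0, 2, 3): 16 + (-2) + 3 + 19 = 36
σ = (1, 0, 3, 2): 16 + (-2) + 0 + 0 = 14
σ = (1, 2, 0, 3): 16 + 25 + 16 + 19 = 76
σ = (1, 2, 3, 0): 16 + 25 + 0 + 13 = 54
σ = (1, 3, 0, 2): 16 + 27 + 16 + 0 = 59
σ = (1, 3, 2, 0): 16 + 27 + 3 + 13 = 59
σ = (2, 0, 1, 3): 20 + (-2) + 29 + 19 = 66
σ = (2, 0, 3, 1): 20 + (-2) + 0 + 3 = 21
σ = (2, 1, 0, 3): 20 + (-7) + 16 + 19 = 48
σ = (2, 1, 3, 0): 20 + (-7) + 0 + 13 = 26
σ = (2, 3, 0, 1): 20 + 27 + 16 + 3 = 66
σ = (2, 3, 1, 0): 20 + 27 + 29 + 13 = 89
σ = (3, 0, 1, 2): 15 + (-2) + 29 + 0 = 42
σ = (3, 0, 2, 1): 15 + (-2) + 3 + 3 = 19
σ = (3, 1, 0, 2): 15 + (-7) + 16 + 0 = 24
σ = (3, 1, 2, 0): 15 + (-7) + 3 + 13 = 24
σ = (3, 2, 0, 1): 15 + 25 + 16 + 3 = 59
σ = (3, 2, 1, 0): 15 + 25 + 29 + 13 = 82
Optimal value attained by: σ = (0, 2, 1, 3).
Answer: det⊕(M) = 89; verdict: SINGULAR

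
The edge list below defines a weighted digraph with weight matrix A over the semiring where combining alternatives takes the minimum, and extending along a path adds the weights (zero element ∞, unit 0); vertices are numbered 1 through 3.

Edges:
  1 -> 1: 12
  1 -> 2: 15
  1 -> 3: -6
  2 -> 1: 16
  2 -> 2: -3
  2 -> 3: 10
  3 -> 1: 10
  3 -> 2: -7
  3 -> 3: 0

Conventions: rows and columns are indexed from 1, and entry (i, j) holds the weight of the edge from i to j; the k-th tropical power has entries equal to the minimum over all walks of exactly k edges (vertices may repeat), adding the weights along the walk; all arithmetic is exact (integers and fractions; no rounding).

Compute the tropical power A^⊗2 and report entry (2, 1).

A^⊗2:
  [4, -13, -6]
  [13, -6, 7]
  [9, -10, 0]
Key observation: the optimum is the walk 2->2->1, with weight (-3) + 16 = 13.
Optimal value attained by: walk 2->2->1.
Answer: (A^⊗2)[2][1] = 13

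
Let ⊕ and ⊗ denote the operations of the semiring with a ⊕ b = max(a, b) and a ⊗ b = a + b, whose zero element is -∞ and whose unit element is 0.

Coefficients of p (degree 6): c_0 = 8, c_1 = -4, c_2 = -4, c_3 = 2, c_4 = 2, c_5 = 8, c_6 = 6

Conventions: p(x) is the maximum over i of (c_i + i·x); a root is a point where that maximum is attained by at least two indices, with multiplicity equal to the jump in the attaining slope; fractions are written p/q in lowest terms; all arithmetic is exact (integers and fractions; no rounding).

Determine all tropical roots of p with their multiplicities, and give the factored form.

hull edge (i=0, c=8) to (i=5, c=8): slope 0, span 5
hull edge (i=5, c=8) to (i=6, c=6): slope -2, span 1
Factored form: p(x) = 6 ⊗ (x ⊕ 0) ⊗ (x ⊕ 0) ⊗ (x ⊕ 0) ⊗ (x ⊕ 0) ⊗ (x ⊕ 0) ⊗ (x ⊕ 2)
Answer: roots = 0 (mult 5), 2 (mult 1)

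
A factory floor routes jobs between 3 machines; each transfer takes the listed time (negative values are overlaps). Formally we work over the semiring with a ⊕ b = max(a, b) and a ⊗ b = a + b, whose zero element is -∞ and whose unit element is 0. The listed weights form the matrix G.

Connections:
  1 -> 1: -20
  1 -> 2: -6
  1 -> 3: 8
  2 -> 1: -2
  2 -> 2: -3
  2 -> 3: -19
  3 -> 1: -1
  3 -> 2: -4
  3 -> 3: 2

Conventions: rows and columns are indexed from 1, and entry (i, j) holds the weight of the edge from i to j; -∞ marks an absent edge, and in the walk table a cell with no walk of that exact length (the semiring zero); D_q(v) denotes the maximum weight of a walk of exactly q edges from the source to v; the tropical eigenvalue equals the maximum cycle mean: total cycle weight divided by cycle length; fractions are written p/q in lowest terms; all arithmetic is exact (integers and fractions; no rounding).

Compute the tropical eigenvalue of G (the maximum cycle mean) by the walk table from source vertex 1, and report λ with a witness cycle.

q=0: [0, -∞, -∞]
q=1: [-20, -6, 8]
q=2: [7, 4, 10]
q=3: [9, 6, 15]
Optimal cycle mean attained by: cycle 1->3->1, total 8 + (-1), length 2.
Answer: λ = 7/2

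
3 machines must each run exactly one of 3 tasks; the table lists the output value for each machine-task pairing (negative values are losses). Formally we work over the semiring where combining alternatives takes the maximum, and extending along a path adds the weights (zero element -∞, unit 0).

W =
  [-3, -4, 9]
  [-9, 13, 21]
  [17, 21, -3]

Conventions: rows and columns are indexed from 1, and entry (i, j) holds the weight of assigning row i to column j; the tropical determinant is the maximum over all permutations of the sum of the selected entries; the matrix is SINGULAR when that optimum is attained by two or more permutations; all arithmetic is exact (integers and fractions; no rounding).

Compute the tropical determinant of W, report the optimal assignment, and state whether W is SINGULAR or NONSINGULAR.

σ = (1, 2, 3): (-3) + 13 + (-3) = 7
σ = (1, 3, 2): (-3) + 21 + 21 = 39
σ = (2, 1, 3): (-4) + (-9) + (-3) = -16
σ = (2, 3, 1): (-4) + 21 + 17 = 34
σ = (3, 1, 2): 9 + (-9) + 21 = 21
σ = (3, 2, 1): 9 + 13 + 17 = 39
Optimal value attained by: σ = (1, 3, 2).
Answer: det⊕(W) = 39; verdict: SINGULAR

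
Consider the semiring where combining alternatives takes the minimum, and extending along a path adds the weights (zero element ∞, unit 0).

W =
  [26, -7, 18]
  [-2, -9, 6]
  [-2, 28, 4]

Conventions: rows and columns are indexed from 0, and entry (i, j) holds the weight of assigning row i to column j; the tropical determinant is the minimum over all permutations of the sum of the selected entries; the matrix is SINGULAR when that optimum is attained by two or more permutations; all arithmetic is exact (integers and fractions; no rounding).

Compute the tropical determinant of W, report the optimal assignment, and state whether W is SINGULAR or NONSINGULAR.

σ = (0, 1, 2): 26 + (-9) + 4 = 21
σ = (0, 2, 1): 26 + 6 + 28 = 60
σ = (1, 0, 2): (-7) + (-2) + 4 = -5
σ = (1, 2, 0): (-7) + 6 + (-2) = -3
σ = (2, 0, 1): 18 + (-2) + 28 = 44
σ = (2, 1, 0): 18 + (-9) + (-2) = 7
Optimal value attained by: σ = (1, 0, 2).
Answer: det⊕(W) = -5; verdict: NONSINGULAR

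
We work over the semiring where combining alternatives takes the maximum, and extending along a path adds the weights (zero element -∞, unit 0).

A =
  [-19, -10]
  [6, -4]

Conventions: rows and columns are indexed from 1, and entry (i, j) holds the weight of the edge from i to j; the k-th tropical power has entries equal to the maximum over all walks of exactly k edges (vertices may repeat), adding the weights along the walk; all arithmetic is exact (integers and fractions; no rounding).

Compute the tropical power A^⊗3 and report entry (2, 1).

A^⊗2:
  [-4, -14]
  [2, -4]
A^⊗3:
  [-8, -14]
  [2, -8]
Key observation: the optimum is the walk 2->1->2->1, with weight 6 + (-10) + 6 = 2.
Optimal value attained by: walk 2->1->2->1.
Answer: (A^⊗3)[2][1] = 2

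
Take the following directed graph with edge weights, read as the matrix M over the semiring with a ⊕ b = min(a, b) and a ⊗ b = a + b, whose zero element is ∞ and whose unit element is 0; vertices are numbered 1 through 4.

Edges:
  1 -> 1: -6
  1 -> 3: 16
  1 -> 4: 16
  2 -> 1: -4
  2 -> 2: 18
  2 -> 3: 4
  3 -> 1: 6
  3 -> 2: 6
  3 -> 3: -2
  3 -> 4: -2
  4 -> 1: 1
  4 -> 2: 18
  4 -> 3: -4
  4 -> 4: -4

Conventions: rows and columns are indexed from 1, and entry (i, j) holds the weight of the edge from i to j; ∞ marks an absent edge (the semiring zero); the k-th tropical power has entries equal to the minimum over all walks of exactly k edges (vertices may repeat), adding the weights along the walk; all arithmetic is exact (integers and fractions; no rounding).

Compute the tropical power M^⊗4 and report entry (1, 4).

M^⊗2:
  [-12, 22, 10, 10]
  [-10, 10, 2, 2]
  [-1, 4, -6, -6]
  [-5, 2, -8, -8]
M^⊗3:
  [-18, 16, 4, 4]
  [-16, 8, -2, -2]
  [-7, 0, -10, -10]
  [-11, -2, -12, -12]
M^⊗4:
  [-24, 10, -2, -2]
  [-22, 4, -6, -6]
  [-13, -4, -14, -14]
  [-17, -6, -16, -16]
Key observation: the optimum is the walk 1->1->1->1->4, with weight (-6) + (-6) + (-6) + 16 = -2.
Optimal value attained by: walk 1->1->1->1->4.
Answer: (M^⊗4)[1][4] = -2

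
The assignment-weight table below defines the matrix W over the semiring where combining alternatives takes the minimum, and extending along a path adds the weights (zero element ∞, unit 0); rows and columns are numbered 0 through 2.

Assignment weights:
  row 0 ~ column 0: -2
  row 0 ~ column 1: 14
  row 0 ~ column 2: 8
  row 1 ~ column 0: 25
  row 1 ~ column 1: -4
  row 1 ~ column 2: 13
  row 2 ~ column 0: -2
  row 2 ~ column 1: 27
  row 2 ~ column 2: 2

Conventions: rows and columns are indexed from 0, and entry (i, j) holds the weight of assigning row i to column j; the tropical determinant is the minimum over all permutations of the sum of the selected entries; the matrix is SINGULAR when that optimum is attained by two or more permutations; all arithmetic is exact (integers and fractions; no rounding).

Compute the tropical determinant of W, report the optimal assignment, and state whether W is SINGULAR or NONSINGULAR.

σ = (0, 1, 2): (-2) + (-4) + 2 = -4
σ = (0, 2, 1): (-2) + 13 + 27 = 38
σ = (1, 0, 2): 14 + 25 + 2 = 41
σ = (1, 2, 0): 14 + 13 + (-2) = 25
σ = (2, 0, 1): 8 + 25 + 27 = 60
σ = (2, 1, 0): 8 + (-4) + (-2) = 2
Optimal value attained by: σ = (0, 1, 2).
Answer: det⊕(W) = -4; verdict: NONSINGULAR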